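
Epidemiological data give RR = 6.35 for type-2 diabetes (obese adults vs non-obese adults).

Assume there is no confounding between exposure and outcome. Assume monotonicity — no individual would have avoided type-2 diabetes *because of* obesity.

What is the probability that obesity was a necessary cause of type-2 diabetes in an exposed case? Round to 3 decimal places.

PN ≈ 0.843

Under exogeneity and monotonicity, PN = (RR − 1) / RR = 1 − 1/RR.
PN = (6.35 − 1) / 6.35 = 5.35 / 6.35 ≈ 0.8425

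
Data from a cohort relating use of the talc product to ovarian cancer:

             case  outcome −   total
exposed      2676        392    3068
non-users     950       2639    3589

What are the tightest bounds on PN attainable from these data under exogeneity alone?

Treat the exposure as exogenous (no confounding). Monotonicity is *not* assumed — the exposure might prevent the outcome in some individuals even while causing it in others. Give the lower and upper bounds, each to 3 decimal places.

p₁ = P(outcome | exposed) = 2676/3068 = 0.87223
p₀ = P(outcome | unexposed) = 950/3589 = 0.2647
Under exogeneity alone the bounds on PN are max{0,(p₁−p₀)/p₁} ≤ PN ≤ min{1,(1−p₀)/p₁}.
  lower = (p₁ − p₀)/p₁ = 0.60753 / 0.87223 ≈ 0.6965
  upper = min{1, (1 − p₀)/p₁} = 0.7353 / 0.87223 ≈ 0.8430

0.697 ≤ PN ≤ 0.843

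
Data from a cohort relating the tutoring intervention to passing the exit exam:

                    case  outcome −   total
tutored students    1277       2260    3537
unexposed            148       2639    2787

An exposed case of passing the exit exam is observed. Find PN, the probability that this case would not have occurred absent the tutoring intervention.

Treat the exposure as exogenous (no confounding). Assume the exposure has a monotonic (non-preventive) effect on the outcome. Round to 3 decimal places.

PN ≈ 0.853

p₁ = P(outcome | exposed) = 1277/3537 = 0.36104
p₀ = P(outcome | unexposed) = 148/2787 = 0.053104
Under exogeneity and monotonicity, PN = (p₁ − p₀)/p₁.
PN = (0.36104 − 0.053104) / 0.36104 ≈ 0.8529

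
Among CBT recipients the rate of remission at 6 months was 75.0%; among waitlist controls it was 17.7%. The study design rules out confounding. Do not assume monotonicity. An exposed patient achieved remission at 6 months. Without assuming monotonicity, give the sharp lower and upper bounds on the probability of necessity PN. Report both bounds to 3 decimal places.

0.764 ≤ PN ≤ 1.000

p₁ = 0.75, p₀ = 0.177.
Under exogeneity alone the bounds on PN are max{0,(p₁−p₀)/p₁} ≤ PN ≤ min{1,(1−p₀)/p₁}.
  lower = (p₁ − p₀)/p₁ = 0.573 / 0.75 ≈ 0.7640
  upper = min{1, (1 − p₀)/p₁} = 0.823 / 0.75 ≈ 1.0973 → capped at 1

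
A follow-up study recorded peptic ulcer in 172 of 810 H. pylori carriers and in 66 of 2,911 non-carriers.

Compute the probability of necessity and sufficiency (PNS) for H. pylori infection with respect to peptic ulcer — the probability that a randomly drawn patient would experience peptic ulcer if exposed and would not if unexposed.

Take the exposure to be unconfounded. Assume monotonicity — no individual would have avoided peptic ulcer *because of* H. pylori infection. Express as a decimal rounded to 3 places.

p₁ = P(outcome | exposed) = 172/810 = 0.21235
p₀ = P(outcome | unexposed) = 66/2911 = 0.022673
Under exogeneity and monotonicity, PNS = p₁ − p₀.
PNS = 0.21235 − 0.022673 = 0.18967

PNS ≈ 0.190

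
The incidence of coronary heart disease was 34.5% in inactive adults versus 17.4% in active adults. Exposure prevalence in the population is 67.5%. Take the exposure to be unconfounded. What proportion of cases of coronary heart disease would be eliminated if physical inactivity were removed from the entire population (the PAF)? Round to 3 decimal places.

p₁ = 0.345, p₀ = 0.174.
Overall risk P(Y=1) = π·p₁ + (1−π)·p₀ = 0.675×0.345 + 0.325×0.174 = 0.28942.
Under exogeneity, PAF = [P(Y=1) − p₀] / P(Y=1).
PAF = (0.28942 − 0.174) / 0.28942 ≈ 0.3988

PAF ≈ 0.399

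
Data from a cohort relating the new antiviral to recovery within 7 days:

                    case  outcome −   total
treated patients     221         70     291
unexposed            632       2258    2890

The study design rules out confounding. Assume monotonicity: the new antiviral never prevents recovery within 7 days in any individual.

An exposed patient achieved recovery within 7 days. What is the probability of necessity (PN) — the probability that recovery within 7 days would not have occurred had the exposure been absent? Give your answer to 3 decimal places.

PN ≈ 0.712

p₁ = P(outcome | exposed) = 221/291 = 0.75945
p₀ = P(outcome | unexposed) = 632/2890 = 0.21869
Under exogeneity and monotonicity, PN = (p₁ − p₀)/p₁.
PN = (0.75945 − 0.21869) / 0.75945 ≈ 0.7120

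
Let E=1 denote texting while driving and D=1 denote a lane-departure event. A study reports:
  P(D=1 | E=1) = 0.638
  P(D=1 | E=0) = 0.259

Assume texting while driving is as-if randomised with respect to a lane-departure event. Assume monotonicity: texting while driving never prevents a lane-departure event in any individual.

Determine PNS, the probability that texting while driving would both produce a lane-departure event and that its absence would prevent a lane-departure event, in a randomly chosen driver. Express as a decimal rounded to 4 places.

PNS ≈ 0.3790

Let p₁ = 0.638, p₀ = 0.259.
Under exogeneity and monotonicity, PNS = p₁ − p₀.
PNS = 0.638 − 0.259 = 0.379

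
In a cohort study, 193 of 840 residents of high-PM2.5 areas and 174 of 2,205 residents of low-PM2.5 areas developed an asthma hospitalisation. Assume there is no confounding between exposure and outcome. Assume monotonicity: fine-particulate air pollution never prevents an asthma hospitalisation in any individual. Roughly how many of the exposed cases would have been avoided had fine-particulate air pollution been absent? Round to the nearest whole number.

about 127 cases

p₁ = P(outcome | exposed) = 193/840 = 0.22976
p₀ = P(outcome | unexposed) = 174/2205 = 0.078912
PN = (p₁ − p₀)/p₁ = (0.22976 − 0.078912) / 0.22976 ≈ 0.65655.
Attributable cases ≈ PN × (exposed cases) = 0.65655 × 193 ≈ 126.71.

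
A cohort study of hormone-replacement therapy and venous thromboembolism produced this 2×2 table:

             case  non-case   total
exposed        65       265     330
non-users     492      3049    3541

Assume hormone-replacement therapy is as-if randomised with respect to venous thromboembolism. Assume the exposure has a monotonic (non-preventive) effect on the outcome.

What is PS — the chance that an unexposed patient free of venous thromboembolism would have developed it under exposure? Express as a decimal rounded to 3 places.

PS ≈ 0.067

p₁ = P(outcome | exposed) = 65/330 = 0.19697
p₀ = P(outcome | unexposed) = 492/3541 = 0.13894
Under exogeneity and monotonicity, PS = (p₁ − p₀)/(1 − p₀).
PS = (0.19697 − 0.13894) / 0.86106 ≈ 0.0674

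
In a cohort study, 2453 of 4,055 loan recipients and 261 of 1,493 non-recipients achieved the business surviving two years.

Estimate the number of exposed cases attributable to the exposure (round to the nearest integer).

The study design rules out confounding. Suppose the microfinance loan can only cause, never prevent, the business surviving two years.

p₁ = P(outcome | exposed) = 2453/4055 = 0.60493
p₀ = P(outcome | unexposed) = 261/1493 = 0.17482
PN = (p₁ − p₀)/p₁ = (0.60493 − 0.17482) / 0.60493 ≈ 0.71102.
Attributable cases ≈ PN × (exposed cases) = 0.71102 × 2453 ≈ 1744.12.

about 1744 cases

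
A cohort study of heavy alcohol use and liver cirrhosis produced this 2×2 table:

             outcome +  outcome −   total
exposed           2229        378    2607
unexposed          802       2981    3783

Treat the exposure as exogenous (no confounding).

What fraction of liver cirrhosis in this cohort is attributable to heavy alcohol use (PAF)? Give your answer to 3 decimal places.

PAF ≈ 0.553

p₁ = P(outcome | exposed) = 2229/2607 = 0.85501
p₀ = P(outcome | unexposed) = 802/3783 = 0.212
Exposure prevalence π = 2607/6390 = 0.40798; overall risk P(Y=1) = 0.47433.
Under exogeneity, PAF = [P(Y=1) − p₀]/P(Y=1).
PAF = (0.47433 − 0.212) / 0.47433 ≈ 0.5531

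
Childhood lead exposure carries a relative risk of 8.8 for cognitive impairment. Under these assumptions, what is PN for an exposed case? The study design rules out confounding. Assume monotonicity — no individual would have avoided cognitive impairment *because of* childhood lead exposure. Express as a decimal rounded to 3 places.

Under exogeneity and monotonicity, PN = (RR − 1) / RR = 1 − 1/RR.
PN = (8.8 − 1) / 8.8 = 7.8 / 8.8 ≈ 0.8864

PN ≈ 0.886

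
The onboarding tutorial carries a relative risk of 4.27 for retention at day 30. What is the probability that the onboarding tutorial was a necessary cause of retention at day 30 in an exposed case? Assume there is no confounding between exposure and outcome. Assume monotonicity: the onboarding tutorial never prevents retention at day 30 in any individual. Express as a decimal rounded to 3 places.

PN ≈ 0.766

Under exogeneity and monotonicity, PN = (RR − 1) / RR = 1 − 1/RR.
PN = (4.27 − 1) / 4.27 = 3.27 / 4.27 ≈ 0.7658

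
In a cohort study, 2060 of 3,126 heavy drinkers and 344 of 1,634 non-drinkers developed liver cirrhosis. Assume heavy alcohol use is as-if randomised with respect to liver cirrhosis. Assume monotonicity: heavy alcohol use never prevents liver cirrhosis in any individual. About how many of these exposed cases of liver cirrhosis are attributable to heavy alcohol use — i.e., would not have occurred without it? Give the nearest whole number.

about 1402 cases

p₁ = P(outcome | exposed) = 2060/3126 = 0.65899
p₀ = P(outcome | unexposed) = 344/1634 = 0.21053
PN = (p₁ − p₀)/p₁ = (0.65899 − 0.21053) / 0.65899 ≈ 0.68053.
Attributable cases ≈ PN × (exposed cases) = 0.68053 × 2060 ≈ 1401.89.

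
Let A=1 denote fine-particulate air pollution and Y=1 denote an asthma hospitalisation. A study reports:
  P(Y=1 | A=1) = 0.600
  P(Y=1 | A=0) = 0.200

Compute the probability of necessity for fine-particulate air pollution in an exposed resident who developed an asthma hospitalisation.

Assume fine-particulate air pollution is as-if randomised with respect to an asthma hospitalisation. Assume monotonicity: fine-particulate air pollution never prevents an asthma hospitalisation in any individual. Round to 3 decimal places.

PN ≈ 0.667

Let p₁ = 0.6, p₀ = 0.2.
Under exogeneity and monotonicity, PN = (p₁ − p₀) / p₁.
PN = (0.6 − 0.2) / 0.6 = 0.4 / 0.6 ≈ 0.6667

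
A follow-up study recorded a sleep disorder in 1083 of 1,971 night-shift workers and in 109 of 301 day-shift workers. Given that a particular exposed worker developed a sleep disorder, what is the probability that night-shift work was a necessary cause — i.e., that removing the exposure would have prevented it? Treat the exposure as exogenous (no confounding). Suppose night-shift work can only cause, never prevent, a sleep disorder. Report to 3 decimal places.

PN ≈ 0.341

p₁ = P(outcome | exposed) = 1083/1971 = 0.54947
p₀ = P(outcome | unexposed) = 109/301 = 0.36213
Under exogeneity and monotonicity, PN = (p₁ − p₀) / p₁.
PN = (0.54947 − 0.36213) / 0.54947 = 0.18734 / 0.54947 ≈ 0.3410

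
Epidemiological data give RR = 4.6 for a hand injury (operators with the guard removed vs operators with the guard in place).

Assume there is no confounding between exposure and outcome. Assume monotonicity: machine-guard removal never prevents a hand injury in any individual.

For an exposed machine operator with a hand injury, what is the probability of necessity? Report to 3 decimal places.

PN ≈ 0.783

Under exogeneity and monotonicity, PN = (RR − 1) / RR = 1 − 1/RR.
PN = (4.6 − 1) / 4.6 = 3.6 / 4.6 ≈ 0.7826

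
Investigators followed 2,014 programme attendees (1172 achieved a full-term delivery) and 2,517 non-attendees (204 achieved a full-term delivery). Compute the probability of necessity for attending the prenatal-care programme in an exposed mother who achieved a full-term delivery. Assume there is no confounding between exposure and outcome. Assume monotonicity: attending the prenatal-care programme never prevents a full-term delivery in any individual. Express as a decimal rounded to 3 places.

PN ≈ 0.861

p₁ = P(outcome | exposed) = 1172/2014 = 0.58193
p₀ = P(outcome | unexposed) = 204/2517 = 0.081049
Under exogeneity and monotonicity, PN = (p₁ − p₀) / p₁.
PN = (0.58193 − 0.081049) / 0.58193 = 0.50088 / 0.58193 ≈ 0.8607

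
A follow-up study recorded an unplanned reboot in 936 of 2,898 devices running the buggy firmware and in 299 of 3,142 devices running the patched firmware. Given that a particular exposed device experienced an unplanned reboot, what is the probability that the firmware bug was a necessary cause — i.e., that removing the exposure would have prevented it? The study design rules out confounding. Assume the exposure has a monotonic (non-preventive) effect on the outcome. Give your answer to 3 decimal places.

p₁ = P(outcome | exposed) = 936/2898 = 0.32298
p₀ = P(outcome | unexposed) = 299/3142 = 0.095162
Under exogeneity and monotonicity, PN = (p₁ − p₀) / p₁.
PN = (0.32298 − 0.095162) / 0.32298 = 0.22782 / 0.32298 ≈ 0.7054

PN ≈ 0.705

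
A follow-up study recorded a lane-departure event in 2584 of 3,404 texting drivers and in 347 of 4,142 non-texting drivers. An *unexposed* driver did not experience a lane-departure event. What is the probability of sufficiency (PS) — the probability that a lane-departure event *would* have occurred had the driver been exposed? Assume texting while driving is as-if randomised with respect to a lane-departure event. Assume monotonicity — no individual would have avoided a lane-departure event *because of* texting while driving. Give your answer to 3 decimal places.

p₁ = P(outcome | exposed) = 2584/3404 = 0.75911
p₀ = P(outcome | unexposed) = 347/4142 = 0.083776
Under exogeneity and monotonicity, PS = (p₁ − p₀) / (1 − p₀).
PS = (0.75911 − 0.083776) / (1 − 0.083776) = 0.67533 / 0.91622 ≈ 0.7371

PS ≈ 0.737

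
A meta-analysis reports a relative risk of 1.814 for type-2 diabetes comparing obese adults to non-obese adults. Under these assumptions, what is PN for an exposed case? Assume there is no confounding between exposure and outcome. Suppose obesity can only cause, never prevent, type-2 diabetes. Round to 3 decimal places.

PN ≈ 0.449

Under exogeneity and monotonicity, PN = (RR − 1) / RR = 1 − 1/RR.
PN = (1.814 − 1) / 1.814 = 0.814 / 1.814 ≈ 0.4487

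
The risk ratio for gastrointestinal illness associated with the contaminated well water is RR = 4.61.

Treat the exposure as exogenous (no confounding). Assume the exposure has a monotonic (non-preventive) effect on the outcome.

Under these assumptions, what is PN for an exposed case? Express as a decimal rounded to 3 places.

Under exogeneity and monotonicity, PN = (RR − 1) / RR = 1 − 1/RR.
PN = (4.61 − 1) / 4.61 = 3.61 / 4.61 ≈ 0.7831

PN ≈ 0.783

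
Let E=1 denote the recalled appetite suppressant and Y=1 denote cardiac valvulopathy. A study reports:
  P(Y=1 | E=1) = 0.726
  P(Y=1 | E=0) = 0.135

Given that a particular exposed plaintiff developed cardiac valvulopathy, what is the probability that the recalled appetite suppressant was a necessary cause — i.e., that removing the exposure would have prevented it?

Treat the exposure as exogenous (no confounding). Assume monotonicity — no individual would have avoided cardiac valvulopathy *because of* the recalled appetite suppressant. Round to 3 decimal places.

PN ≈ 0.814

Let p₁ = 0.726, p₀ = 0.135.
Under exogeneity and monotonicity, PN = (p₁ − p₀) / p₁.
PN = (0.726 − 0.135) / 0.726 = 0.591 / 0.726 ≈ 0.8140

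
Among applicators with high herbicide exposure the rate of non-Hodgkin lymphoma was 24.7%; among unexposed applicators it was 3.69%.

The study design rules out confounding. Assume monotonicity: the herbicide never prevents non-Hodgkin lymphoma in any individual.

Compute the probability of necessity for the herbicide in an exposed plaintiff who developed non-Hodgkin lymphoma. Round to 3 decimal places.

PN ≈ 0.851

p₁ = 0.247, p₀ = 0.0369.
Under exogeneity and monotonicity, PN = (p₁ − p₀) / p₁.
PN = (0.247 − 0.0369) / 0.247 = 0.2101 / 0.247 ≈ 0.8506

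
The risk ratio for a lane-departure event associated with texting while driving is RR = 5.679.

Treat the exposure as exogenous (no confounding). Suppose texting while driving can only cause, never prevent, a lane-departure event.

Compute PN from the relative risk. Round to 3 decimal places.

PN ≈ 0.824

Under exogeneity and monotonicity, PN = (RR − 1) / RR = 1 − 1/RR.
PN = (5.679 − 1) / 5.679 = 4.679 / 5.679 ≈ 0.8239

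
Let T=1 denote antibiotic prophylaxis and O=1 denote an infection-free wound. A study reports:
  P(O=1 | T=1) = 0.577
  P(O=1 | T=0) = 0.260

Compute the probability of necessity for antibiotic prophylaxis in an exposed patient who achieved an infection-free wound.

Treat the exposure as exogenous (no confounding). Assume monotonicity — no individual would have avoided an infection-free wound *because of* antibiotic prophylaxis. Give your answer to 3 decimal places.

PN ≈ 0.549

Let p₁ = 0.577, p₀ = 0.26.
Under exogeneity and monotonicity, PN = (p₁ − p₀) / p₁.
PN = (0.577 − 0.26) / 0.577 = 0.317 / 0.577 ≈ 0.5494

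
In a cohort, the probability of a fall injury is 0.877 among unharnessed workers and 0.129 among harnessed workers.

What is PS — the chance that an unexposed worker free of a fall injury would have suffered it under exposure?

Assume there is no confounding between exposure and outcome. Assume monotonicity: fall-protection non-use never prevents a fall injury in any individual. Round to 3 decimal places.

PS ≈ 0.859

Let p₁ = 0.877, p₀ = 0.129.
Under exogeneity and monotonicity, PS = (p₁ − p₀) / (1 − p₀).
PS = (0.877 − 0.129) / (1 − 0.129) = 0.748 / 0.871 ≈ 0.8588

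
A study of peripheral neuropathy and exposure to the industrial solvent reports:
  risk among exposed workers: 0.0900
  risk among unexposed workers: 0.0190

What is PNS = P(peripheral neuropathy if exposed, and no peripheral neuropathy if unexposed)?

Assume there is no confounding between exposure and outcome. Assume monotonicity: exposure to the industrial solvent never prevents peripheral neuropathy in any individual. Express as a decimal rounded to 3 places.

Let p₁ = 0.09, p₀ = 0.019.
Under exogeneity and monotonicity, PNS = p₁ − p₀.
PNS = 0.09 − 0.019 = 0.071

PNS ≈ 0.071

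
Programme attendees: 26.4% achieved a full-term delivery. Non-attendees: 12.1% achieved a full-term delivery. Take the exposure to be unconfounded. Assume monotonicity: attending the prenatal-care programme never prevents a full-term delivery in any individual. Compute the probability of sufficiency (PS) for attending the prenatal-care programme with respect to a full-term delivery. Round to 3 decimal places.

p₁ = 0.264, p₀ = 0.121.
Under exogeneity and monotonicity, PS = (p₁ − p₀) / (1 − p₀).
PS = (0.264 − 0.121) / (1 − 0.121) = 0.143 / 0.879 ≈ 0.1627

PS ≈ 0.163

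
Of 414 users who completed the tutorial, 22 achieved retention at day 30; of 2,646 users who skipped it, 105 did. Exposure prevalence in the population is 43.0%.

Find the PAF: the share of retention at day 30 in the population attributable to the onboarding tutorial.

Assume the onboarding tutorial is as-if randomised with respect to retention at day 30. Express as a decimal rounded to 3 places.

p₁ = P(outcome | exposed) = 22/414 = 0.05314
p₀ = P(outcome | unexposed) = 105/2646 = 0.039683
Overall risk P(Y=1) = π·p₁ + (1−π)·p₀ = 0.43×0.05314 + 0.57×0.039683 = 0.045469.
Under exogeneity, PAF = [P(Y=1) − p₀] / P(Y=1).
PAF = (0.045469 − 0.039683) / 0.045469 ≈ 0.1273

PAF ≈ 0.127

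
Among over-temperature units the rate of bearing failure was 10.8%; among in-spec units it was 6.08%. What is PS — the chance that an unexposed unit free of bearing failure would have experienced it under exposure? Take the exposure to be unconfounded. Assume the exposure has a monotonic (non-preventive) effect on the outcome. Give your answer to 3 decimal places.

PS ≈ 0.050

p₁ = 0.108, p₀ = 0.0608.
Under exogeneity and monotonicity, PS = (p₁ − p₀) / (1 − p₀).
PS = (0.108 − 0.0608) / (1 − 0.0608) = 0.0472 / 0.9392 ≈ 0.0503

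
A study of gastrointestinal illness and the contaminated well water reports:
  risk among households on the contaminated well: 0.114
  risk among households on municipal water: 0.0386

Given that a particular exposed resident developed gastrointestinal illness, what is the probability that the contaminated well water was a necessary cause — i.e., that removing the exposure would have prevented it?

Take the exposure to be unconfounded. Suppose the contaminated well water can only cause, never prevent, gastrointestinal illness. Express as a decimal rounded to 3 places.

PN ≈ 0.661

Let p₁ = 0.114, p₀ = 0.0386.
Under exogeneity and monotonicity, PN = (p₁ − p₀) / p₁.
PN = (0.114 − 0.0386) / 0.114 = 0.0754 / 0.114 ≈ 0.6614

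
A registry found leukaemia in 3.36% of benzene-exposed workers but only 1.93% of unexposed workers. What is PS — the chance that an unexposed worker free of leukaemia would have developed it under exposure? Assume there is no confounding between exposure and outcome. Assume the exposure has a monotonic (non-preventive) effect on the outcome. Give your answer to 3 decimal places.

p₁ = 0.0336, p₀ = 0.0193.
Under exogeneity and monotonicity, PS = (p₁ − p₀) / (1 − p₀).
PS = (0.0336 − 0.0193) / (1 − 0.0193) = 0.0143 / 0.9807 ≈ 0.0146

PS ≈ 0.015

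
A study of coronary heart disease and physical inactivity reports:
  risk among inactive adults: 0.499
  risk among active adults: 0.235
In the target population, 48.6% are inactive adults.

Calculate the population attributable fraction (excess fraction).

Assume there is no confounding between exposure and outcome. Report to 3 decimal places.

Let p₁ = 0.499, p₀ = 0.235.
Overall risk P(Y=1) = π·p₁ + (1−π)·p₀ = 0.486×0.499 + 0.514×0.235 = 0.3633.
Under exogeneity, PAF = [P(Y=1) − p₀] / P(Y=1).
PAF = (0.3633 − 0.235) / 0.3633 ≈ 0.3532

PAF ≈ 0.353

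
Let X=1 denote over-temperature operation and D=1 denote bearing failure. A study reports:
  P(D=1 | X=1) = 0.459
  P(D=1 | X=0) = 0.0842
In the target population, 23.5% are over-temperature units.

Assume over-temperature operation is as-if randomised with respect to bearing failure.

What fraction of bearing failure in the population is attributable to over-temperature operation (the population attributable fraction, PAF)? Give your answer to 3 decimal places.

PAF ≈ 0.511

Let p₁ = 0.459, p₀ = 0.0842.
Overall risk P(Y=1) = π·p₁ + (1−π)·p₀ = 0.235×0.459 + 0.765×0.0842 = 0.17228.
Under exogeneity, PAF = [P(Y=1) − p₀] / P(Y=1).
PAF = (0.17228 − 0.0842) / 0.17228 ≈ 0.5113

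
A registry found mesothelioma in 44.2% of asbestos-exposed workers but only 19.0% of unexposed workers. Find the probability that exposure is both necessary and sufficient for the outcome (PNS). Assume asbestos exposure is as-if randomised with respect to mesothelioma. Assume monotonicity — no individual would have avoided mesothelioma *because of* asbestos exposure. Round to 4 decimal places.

p₁ = 0.442, p₀ = 0.19.
Under exogeneity and monotonicity, PNS = p₁ − p₀.
PNS = 0.442 − 0.19 = 0.252

PNS ≈ 0.2520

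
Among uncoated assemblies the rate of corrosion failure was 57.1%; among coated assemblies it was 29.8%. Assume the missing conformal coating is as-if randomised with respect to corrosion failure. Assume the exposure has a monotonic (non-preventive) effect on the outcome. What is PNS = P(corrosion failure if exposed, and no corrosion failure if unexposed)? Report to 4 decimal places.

PNS ≈ 0.2730

p₁ = 0.571, p₀ = 0.298.
Under exogeneity and monotonicity, PNS = p₁ − p₀.
PNS = 0.571 − 0.298 = 0.273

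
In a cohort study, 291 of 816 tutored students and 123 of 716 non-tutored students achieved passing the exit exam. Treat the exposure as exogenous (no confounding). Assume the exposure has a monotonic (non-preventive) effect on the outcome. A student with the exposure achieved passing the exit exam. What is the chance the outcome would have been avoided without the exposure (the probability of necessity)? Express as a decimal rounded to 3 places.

p₁ = P(outcome | exposed) = 291/816 = 0.35662
p₀ = P(outcome | unexposed) = 123/716 = 0.17179
Under exogeneity and monotonicity, PN = (p₁ − p₀) / p₁.
PN = (0.35662 − 0.17179) / 0.35662 = 0.18483 / 0.35662 ≈ 0.5183

PN ≈ 0.518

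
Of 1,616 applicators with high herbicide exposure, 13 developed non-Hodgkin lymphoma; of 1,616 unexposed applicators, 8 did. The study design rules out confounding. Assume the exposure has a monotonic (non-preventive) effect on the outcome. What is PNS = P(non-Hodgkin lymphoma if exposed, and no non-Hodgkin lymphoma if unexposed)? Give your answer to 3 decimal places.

p₁ = P(outcome | exposed) = 13/1616 = 0.0080446
p₀ = P(outcome | unexposed) = 8/1616 = 0.0049505
Under exogeneity and monotonicity, PNS = p₁ − p₀.
PNS = 0.0080446 − 0.0049505 = 0.0030941

PNS ≈ 0.003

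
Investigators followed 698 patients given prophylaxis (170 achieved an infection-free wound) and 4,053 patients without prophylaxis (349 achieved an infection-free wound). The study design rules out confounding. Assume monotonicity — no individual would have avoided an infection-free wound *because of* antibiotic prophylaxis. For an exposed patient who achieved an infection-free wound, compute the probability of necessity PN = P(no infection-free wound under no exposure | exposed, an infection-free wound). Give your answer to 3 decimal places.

p₁ = P(outcome | exposed) = 170/698 = 0.24355
p₀ = P(outcome | unexposed) = 349/4053 = 0.086109
Under exogeneity and monotonicity, PN = (p₁ − p₀) / p₁.
PN = (0.24355 − 0.086109) / 0.24355 = 0.15744 / 0.24355 ≈ 0.6464

PN ≈ 0.646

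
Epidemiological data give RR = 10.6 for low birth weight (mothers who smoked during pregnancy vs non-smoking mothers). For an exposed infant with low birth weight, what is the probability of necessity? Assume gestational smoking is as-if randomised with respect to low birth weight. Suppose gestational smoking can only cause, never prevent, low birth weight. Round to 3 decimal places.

Under exogeneity and monotonicity, PN = (RR − 1) / RR = 1 − 1/RR.
PN = (10.6 − 1) / 10.6 = 9.6 / 10.6 ≈ 0.9057

PN ≈ 0.906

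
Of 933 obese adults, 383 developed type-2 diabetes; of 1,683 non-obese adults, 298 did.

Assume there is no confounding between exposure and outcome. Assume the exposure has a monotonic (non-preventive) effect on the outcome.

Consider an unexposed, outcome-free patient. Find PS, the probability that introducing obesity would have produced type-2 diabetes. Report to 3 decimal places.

PS ≈ 0.284

p₁ = P(outcome | exposed) = 383/933 = 0.4105
p₀ = P(outcome | unexposed) = 298/1683 = 0.17706
Under exogeneity and monotonicity, PS = (p₁ − p₀) / (1 − p₀).
PS = (0.4105 − 0.17706) / (1 − 0.17706) = 0.23344 / 0.82294 ≈ 0.2837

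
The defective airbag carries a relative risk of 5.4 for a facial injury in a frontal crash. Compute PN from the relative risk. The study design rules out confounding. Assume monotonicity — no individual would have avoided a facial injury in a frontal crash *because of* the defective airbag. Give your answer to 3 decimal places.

Under exogeneity and monotonicity, PN = (RR − 1) / RR = 1 − 1/RR.
PN = (5.4 − 1) / 5.4 = 4.4 / 5.4 ≈ 0.8148

PN ≈ 0.815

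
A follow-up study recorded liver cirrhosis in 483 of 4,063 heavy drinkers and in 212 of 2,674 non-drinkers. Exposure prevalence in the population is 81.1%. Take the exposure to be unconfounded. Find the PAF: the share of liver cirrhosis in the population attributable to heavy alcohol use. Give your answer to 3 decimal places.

PAF ≈ 0.288

p₁ = P(outcome | exposed) = 483/4063 = 0.11888
p₀ = P(outcome | unexposed) = 212/2674 = 0.079282
Overall risk P(Y=1) = π·p₁ + (1−π)·p₀ = 0.811×0.11888 + 0.189×0.079282 = 0.11139.
Under exogeneity, PAF = [P(Y=1) − p₀] / P(Y=1).
PAF = (0.11139 − 0.079282) / 0.11139 ≈ 0.2883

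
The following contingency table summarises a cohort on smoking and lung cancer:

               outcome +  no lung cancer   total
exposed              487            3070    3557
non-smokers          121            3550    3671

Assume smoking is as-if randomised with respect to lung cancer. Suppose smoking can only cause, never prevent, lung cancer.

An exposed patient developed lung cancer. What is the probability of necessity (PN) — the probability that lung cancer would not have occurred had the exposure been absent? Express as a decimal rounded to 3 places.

p₁ = P(outcome | exposed) = 487/3557 = 0.13691
p₀ = P(outcome | unexposed) = 121/3671 = 0.032961
Under exogeneity and monotonicity, PN = (p₁ − p₀) / p₁.
PN = (0.13691 − 0.032961) / 0.13691 = 0.10395 / 0.13691 ≈ 0.7593

PN ≈ 0.759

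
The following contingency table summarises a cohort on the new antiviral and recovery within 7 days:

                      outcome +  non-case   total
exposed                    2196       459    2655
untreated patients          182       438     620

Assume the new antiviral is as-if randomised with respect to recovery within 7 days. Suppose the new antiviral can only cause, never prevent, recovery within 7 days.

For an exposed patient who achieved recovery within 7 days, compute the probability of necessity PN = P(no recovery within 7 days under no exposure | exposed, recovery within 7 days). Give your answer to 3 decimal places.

PN ≈ 0.645

p₁ = P(outcome | exposed) = 2196/2655 = 0.82712
p₀ = P(outcome | unexposed) = 182/620 = 0.29355
Under exogeneity and monotonicity, PN = (p₁ − p₀)/p₁.
PN = (0.82712 − 0.29355) / 0.82712 ≈ 0.6451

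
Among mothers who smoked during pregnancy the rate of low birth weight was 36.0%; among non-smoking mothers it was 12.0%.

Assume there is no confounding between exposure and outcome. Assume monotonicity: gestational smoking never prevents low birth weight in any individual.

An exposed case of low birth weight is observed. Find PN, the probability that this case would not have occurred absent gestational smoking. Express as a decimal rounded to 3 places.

PN ≈ 0.667

p₁ = 0.36, p₀ = 0.12.
Under exogeneity and monotonicity, PN = (p₁ − p₀) / p₁.
PN = (0.36 − 0.12) / 0.36 = 0.24 / 0.36 ≈ 0.6667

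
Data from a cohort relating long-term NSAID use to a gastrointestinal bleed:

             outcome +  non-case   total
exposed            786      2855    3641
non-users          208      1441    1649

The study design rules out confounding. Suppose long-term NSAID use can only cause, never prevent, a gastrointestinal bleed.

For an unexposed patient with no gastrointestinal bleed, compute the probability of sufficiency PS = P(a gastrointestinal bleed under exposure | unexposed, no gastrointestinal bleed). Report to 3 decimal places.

PS ≈ 0.103

p₁ = P(outcome | exposed) = 786/3641 = 0.21587
p₀ = P(outcome | unexposed) = 208/1649 = 0.12614
Under exogeneity and monotonicity, PS = (p₁ − p₀) / (1 − p₀).
PS = (0.21587 − 0.12614) / (1 − 0.12614) = 0.089738 / 0.87386 ≈ 0.1027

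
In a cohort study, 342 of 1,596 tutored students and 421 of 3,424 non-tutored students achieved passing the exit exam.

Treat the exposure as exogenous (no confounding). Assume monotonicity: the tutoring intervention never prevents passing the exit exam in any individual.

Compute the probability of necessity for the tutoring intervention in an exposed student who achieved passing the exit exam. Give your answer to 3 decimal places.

p₁ = P(outcome | exposed) = 342/1596 = 0.21429
p₀ = P(outcome | unexposed) = 421/3424 = 0.12296
Under exogeneity and monotonicity, PN = (p₁ − p₀) / p₁.
PN = (0.21429 − 0.12296) / 0.21429 = 0.09133 / 0.21429 ≈ 0.4262

PN ≈ 0.426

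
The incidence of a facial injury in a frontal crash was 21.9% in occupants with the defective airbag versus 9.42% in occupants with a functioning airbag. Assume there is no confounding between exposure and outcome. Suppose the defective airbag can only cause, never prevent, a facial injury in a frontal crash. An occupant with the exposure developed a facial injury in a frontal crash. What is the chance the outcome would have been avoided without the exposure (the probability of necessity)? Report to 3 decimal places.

p₁ = 0.219, p₀ = 0.0942.
Under exogeneity and monotonicity, PN = (p₁ − p₀) / p₁.
PN = (0.219 − 0.0942) / 0.219 = 0.1248 / 0.219 ≈ 0.5699

PN ≈ 0.570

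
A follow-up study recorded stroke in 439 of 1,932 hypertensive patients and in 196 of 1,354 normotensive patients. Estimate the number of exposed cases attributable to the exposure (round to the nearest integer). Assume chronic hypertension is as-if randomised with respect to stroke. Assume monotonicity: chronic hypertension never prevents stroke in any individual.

p₁ = P(outcome | exposed) = 439/1932 = 0.22723
p₀ = P(outcome | unexposed) = 196/1354 = 0.14476
PN = (p₁ − p₀)/p₁ = (0.22723 − 0.14476) / 0.22723 ≈ 0.36294.
Attributable cases ≈ PN × (exposed cases) = 0.36294 × 439 ≈ 159.33.

about 159 cases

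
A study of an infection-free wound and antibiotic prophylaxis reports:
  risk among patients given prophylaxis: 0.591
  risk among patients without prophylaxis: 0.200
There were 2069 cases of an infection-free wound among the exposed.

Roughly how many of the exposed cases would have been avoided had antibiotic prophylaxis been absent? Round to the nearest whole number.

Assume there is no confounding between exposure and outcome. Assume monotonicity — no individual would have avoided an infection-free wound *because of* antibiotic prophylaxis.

about 1369 cases

Let p₁ = 0.591, p₀ = 0.2.
PN = (p₁ − p₀)/p₁ = (0.591 − 0.2) / 0.591 ≈ 0.66159.
Attributable cases ≈ PN × (exposed cases) = 0.66159 × 2069 ≈ 1368.83.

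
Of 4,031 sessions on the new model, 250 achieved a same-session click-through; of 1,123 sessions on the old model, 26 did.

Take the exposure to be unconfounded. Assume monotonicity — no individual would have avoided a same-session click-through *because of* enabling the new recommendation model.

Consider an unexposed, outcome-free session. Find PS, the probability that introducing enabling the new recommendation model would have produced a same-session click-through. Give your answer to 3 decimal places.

PS ≈ 0.040

p₁ = P(outcome | exposed) = 250/4031 = 0.062019
p₀ = P(outcome | unexposed) = 26/1123 = 0.023152
Under exogeneity and monotonicity, PS = (p₁ − p₀) / (1 − p₀).
PS = (0.062019 − 0.023152) / (1 − 0.023152) = 0.038867 / 0.97685 ≈ 0.0398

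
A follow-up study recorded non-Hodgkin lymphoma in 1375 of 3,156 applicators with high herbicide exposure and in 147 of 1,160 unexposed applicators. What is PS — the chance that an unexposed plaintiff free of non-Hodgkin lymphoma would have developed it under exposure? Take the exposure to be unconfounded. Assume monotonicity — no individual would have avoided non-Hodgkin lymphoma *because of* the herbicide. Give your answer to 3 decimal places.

PS ≈ 0.354

p₁ = P(outcome | exposed) = 1375/3156 = 0.43568
p₀ = P(outcome | unexposed) = 147/1160 = 0.12672
Under exogeneity and monotonicity, PS = (p₁ − p₀) / (1 − p₀).
PS = (0.43568 − 0.12672) / (1 − 0.12672) = 0.30895 / 0.87328 ≈ 0.3538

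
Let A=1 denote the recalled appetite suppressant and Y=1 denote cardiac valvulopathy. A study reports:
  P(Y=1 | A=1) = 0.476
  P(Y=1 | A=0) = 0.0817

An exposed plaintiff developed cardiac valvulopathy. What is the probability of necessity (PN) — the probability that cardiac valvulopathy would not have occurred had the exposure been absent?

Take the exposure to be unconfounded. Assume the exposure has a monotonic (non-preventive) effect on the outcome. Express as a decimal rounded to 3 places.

PN ≈ 0.828

Let p₁ = 0.476, p₀ = 0.0817.
Under exogeneity and monotonicity, PN = (p₁ − p₀) / p₁.
PN = (0.476 − 0.0817) / 0.476 = 0.3943 / 0.476 ≈ 0.8284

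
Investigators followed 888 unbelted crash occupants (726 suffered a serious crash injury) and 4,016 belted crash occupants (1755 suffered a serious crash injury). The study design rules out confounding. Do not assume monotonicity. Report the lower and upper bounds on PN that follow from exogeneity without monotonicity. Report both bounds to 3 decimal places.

0.465 ≤ PN ≤ 0.689

p₁ = P(outcome | exposed) = 726/888 = 0.81757
p₀ = P(outcome | unexposed) = 1755/4016 = 0.437
Under exogeneity alone the bounds on PN are max{0,(p₁−p₀)/p₁} ≤ PN ≤ min{1,(1−p₀)/p₁}.
  lower = (p₁ − p₀)/p₁ = 0.38057 / 0.81757 ≈ 0.4655
  upper = min{1, (1 − p₀)/p₁} = 0.563 / 0.81757 ≈ 0.6886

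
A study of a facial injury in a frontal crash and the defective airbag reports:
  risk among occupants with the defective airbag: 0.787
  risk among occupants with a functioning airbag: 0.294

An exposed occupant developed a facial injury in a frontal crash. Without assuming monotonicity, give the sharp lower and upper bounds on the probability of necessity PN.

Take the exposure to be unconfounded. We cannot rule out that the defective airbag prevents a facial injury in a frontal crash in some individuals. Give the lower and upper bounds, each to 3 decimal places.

0.626 ≤ PN ≤ 0.897

Let p₁ = 0.787, p₀ = 0.294.
Under exogeneity alone the bounds on PN are max{0,(p₁−p₀)/p₁} ≤ PN ≤ min{1,(1−p₀)/p₁}.
  lower = (p₁ − p₀)/p₁ = 0.493 / 0.787 ≈ 0.6264
  upper = min{1, (1 − p₀)/p₁} = 0.706 / 0.787 ≈ 0.8971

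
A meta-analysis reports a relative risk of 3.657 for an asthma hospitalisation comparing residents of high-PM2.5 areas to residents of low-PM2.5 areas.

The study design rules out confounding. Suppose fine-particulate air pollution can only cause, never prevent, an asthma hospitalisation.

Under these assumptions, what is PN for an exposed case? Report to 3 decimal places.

Under exogeneity and monotonicity, PN = (RR − 1) / RR = 1 − 1/RR.
PN = (3.657 − 1) / 3.657 = 2.657 / 3.657 ≈ 0.7266

PN ≈ 0.727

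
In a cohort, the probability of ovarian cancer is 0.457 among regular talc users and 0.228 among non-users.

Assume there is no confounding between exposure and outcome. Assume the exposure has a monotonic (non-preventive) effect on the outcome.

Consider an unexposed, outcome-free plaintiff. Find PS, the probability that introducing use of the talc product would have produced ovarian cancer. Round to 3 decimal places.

PS ≈ 0.297

Let p₁ = 0.457, p₀ = 0.228.
Under exogeneity and monotonicity, PS = (p₁ − p₀) / (1 − p₀).
PS = (0.457 − 0.228) / (1 − 0.228) = 0.229 / 0.772 ≈ 0.2966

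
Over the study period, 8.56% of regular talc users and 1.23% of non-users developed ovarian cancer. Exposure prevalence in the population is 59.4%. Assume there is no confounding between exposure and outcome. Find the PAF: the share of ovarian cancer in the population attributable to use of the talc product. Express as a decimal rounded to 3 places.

p₁ = 0.0856, p₀ = 0.0123.
Overall risk P(Y=1) = π·p₁ + (1−π)·p₀ = 0.594×0.0856 + 0.406×0.0123 = 0.05584.
Under exogeneity, PAF = [P(Y=1) − p₀] / P(Y=1).
PAF = (0.05584 − 0.0123) / 0.05584 ≈ 0.7797

PAF ≈ 0.780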